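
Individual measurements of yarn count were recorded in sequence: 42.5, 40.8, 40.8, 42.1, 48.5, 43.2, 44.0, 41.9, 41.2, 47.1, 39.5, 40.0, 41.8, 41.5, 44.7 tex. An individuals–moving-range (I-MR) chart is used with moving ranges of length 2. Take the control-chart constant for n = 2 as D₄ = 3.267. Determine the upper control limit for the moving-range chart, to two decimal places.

8.77

Moving ranges: 1.7, 0.0, 1.3, 6.4, 5.3, 0.8, 2.1, 0.7, 5.9, 7.6, 0.5, 1.8, 0.3, 3.2; M̄R̄ = 37.6000 / 14 = 2.6857
UCL_MR = D₄·M̄R̄ = 3.267 × 2.6857 = 8.7742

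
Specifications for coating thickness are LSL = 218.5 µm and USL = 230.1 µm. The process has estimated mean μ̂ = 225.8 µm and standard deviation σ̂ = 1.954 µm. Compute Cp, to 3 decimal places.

Cp = (USL − LSL) / (6σ̂) = (230.1 − 218.5) / (6 × 1.954) = 11.6000 / 11.7240 = 0.9894

0.989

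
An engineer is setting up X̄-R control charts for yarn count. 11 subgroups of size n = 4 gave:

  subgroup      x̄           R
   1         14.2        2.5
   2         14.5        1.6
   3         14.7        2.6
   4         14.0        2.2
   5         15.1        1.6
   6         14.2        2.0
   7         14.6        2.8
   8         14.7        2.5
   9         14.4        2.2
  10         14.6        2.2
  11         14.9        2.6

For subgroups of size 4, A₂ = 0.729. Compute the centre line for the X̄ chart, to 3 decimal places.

X̄̄ = (14.2 + 14.5 + 14.7 + 14.0 + 15.1 + 14.2 + 14.6 + 14.7 + 14.4 + 14.6 + 14.9) / 11 = 159.9000 / 11 = 14.5364
CL = X̄̄ = 14.5364

14.536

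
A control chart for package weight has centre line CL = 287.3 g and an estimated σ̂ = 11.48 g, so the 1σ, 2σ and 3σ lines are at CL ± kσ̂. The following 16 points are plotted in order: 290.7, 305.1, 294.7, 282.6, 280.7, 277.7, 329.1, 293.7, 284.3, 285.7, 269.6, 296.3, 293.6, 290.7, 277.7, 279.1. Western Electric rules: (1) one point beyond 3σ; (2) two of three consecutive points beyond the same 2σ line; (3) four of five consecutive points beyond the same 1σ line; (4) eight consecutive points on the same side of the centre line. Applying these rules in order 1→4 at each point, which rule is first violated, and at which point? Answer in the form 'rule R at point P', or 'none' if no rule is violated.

Zone of each point (C = within 1σ̂, B = 1σ̂–2σ̂, A = 2σ̂–3σ̂, * = beyond 3σ̂; sign = side of CL): 1:+C, 2:+B, 3:+C, 4:-C, 5:-C, 6:-C, 7:+*, 8:+C, 9:-C, 10:-C, 11:-B, 12:+C, 13:+C, 14:+C, 15:-C, 16:-C
Rule 1 (one point beyond the 3σ limits) is satisfied at point 7.

rule 1 at point 7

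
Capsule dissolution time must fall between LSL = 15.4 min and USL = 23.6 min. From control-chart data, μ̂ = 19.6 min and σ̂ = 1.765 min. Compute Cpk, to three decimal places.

Cpu = (USL − μ̂) / (3σ̂) = (23.6 − 19.6) / (3 × 1.765) = 0.7554; Cpl = (μ̂ − LSL) / (3σ̂) = (19.6 − 15.4) / (3 × 1.765) = 0.7932; Cpk = min(Cpu, Cpl) = 0.7554

0.755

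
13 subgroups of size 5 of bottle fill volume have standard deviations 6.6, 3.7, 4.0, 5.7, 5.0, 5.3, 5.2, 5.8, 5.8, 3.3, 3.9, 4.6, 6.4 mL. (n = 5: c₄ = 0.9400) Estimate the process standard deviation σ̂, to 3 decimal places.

s̄ = (6.6 + 3.7 + 4.0 + 5.7 + 5.0 + 5.3 + 5.2 + 5.8 + 5.8 + 3.3 + 3.9 + 4.6 + 6.4) / 13 = 5.0231
σ̂ = s̄ / c₄ = 5.0231 / 0.9400 = 5.3437

5.344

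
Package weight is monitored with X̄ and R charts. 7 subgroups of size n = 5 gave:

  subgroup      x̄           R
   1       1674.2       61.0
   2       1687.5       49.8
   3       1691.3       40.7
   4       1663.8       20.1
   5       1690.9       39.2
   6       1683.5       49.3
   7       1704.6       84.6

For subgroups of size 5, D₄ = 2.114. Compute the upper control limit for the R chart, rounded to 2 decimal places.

104.10

R̄ = (61.0 + 49.8 + 40.7 + 20.1 + 39.2 + 49.3 + 84.6) / 7 = 344.7000 / 7 = 49.2429
UCL_R = D₄·R̄ = 2.114 × 49.2429 = 104.0994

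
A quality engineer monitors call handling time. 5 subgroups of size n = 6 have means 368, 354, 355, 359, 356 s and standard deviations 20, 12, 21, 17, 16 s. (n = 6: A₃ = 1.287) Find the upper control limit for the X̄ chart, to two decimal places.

X̄̄ = (368 + 354 + 355 + 359 + 356) / 5 = 358.4000
s̄ = (20 + 12 + 21 + 17 + 16) / 5 = 17.2000
UCL = X̄̄ + A₃·s̄ = 358.4000 + 1.287 × 17.2000 = 380.5364

380.54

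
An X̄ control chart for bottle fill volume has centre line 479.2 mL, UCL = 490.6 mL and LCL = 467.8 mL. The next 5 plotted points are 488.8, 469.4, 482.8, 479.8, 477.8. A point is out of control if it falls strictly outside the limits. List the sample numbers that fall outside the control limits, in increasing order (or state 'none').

All 5 points lie within [467.8, 490.6].

none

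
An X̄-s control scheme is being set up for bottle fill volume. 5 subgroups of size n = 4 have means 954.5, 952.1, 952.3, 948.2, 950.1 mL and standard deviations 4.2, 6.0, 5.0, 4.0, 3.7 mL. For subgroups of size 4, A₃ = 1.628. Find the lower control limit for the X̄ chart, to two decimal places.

943.98

X̄̄ = (954.5 + 952.1 + 952.3 + 948.2 + 950.1) / 5 = 951.4400
s̄ = (4.2 + 6.0 + 5.0 + 4.0 + 3.7) / 5 = 4.5800
LCL = X̄̄ − A₃·s̄ = 951.4400 − 1.628 × 4.5800 = 943.9838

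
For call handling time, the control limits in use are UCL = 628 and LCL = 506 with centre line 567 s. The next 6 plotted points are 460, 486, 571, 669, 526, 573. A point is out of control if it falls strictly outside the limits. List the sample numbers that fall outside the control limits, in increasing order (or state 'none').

1, 2, 4

Compare each point to [506, 628]: sample 1 = 460 < LCL; sample 2 = 486 < LCL; sample 4 = 669 > UCL.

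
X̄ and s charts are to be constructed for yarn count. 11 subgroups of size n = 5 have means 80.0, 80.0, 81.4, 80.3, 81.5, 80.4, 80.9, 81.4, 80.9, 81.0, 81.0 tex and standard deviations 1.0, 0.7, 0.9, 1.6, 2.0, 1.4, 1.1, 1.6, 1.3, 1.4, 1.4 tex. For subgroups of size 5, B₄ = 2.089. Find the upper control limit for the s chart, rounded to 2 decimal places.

s̄ = (1.0 + 0.7 + 0.9 + 1.6 + 2.0 + 1.4 + 1.1 + 1.6 + 1.3 + 1.4 + 1.4) / 11 = 1.3091
UCL_s = B₄·s̄ = 2.089 × 1.3091 = 2.7347

2.73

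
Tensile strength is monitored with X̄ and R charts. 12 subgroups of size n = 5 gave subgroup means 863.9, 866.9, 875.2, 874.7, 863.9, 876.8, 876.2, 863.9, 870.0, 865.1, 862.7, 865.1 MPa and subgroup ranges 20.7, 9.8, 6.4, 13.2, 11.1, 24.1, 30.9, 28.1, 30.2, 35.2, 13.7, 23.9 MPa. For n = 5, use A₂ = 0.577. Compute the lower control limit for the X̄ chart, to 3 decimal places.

X̄̄ = (863.9 + 866.9 + 875.2 + 874.7 + 863.9 + 876.8 + 876.2 + 863.9 + 870.0 + 865.1 + 862.7 + 865.1) / 12 = 10424.4000 / 12 = 868.7000
R̄ = (20.7 + 9.8 + 6.4 + 13.2 + 11.1 + 24.1 + 30.9 + 28.1 + 30.2 + 35.2 + 13.7 + 23.9) / 12 = 247.3000 / 12 = 20.6083
LCL = X̄̄ − A₂·R̄ = 868.7000 − 0.577 × 20.6083 = 856.8090

856.809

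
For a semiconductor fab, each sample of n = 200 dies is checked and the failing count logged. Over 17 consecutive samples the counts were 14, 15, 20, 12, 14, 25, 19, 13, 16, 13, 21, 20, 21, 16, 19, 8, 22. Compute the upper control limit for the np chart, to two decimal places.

28.75

p̄ = Σdᵢ / (k·n) = 288 / (17 × 200) = 0.08471
UCL = np̄ + 3·√(np̄(1−p̄)) = 16.9412 + 3 × √(16.9412×0.91529) = 16.9412 + 3 × 3.9378 = 28.7545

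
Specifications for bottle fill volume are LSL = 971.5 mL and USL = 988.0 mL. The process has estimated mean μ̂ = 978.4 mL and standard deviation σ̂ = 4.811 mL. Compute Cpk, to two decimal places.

Cpu = (USL − μ̂) / (3σ̂) = (988.0 − 978.4) / (3 × 4.811) = 0.6651; Cpl = (μ̂ − LSL) / (3σ̂) = (978.4 − 971.5) / (3 × 4.811) = 0.4781; Cpk = min(Cpu, Cpl) = 0.4781

0.48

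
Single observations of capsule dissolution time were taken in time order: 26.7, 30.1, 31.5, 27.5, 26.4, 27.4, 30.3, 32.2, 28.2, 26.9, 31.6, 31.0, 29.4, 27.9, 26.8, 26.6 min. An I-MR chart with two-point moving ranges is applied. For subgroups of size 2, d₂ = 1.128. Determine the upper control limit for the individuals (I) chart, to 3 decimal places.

34.225

X̄ = (26.7 + 30.1 + 31.5 + 27.5 + 26.4 + 27.4 + 30.3 + 32.2 + 28.2 + 26.9 + 31.6 + 31.0 + 29.4 + 27.9 + 26.8 + 26.6) / 16 = 28.7812
Moving ranges: 3.4, 1.4, 4.0, 1.1, 1.0, 2.9, 1.9, 4.0, 1.3, 4.7, 0.6, 1.6, 1.5, 1.1, 0.2; M̄R̄ = 30.7000 / 15 = 2.0467
UCL = X̄ + 3·M̄R̄/d₂ = 28.7812 + 3 × 2.0467 / 1.128 = 34.2245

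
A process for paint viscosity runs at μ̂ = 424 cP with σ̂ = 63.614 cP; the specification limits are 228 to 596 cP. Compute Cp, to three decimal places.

0.964

Cp = (USL − LSL) / (6σ̂) = (596 − 228) / (6 × 63.614) = 368.0000 / 381.6840 = 0.9641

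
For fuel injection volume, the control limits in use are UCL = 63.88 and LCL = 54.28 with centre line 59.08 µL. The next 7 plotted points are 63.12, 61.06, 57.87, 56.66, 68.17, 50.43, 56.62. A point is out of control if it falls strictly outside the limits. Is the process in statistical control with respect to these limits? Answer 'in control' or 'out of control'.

Compare each point to [54.28, 63.88]: sample 5 = 68.17 > UCL; sample 6 = 50.43 < LCL.

out of control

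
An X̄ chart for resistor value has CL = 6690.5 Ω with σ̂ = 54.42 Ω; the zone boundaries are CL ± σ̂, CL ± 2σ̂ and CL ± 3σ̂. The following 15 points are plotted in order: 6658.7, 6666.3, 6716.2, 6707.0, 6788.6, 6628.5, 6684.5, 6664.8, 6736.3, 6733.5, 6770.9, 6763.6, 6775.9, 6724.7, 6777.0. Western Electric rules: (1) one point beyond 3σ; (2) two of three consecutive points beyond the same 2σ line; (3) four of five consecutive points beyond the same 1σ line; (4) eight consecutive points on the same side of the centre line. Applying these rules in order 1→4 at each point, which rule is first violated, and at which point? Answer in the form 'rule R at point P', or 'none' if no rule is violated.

Zone of each point (C = within 1σ̂, B = 1σ̂–2σ̂, A = 2σ̂–3σ̂, * = beyond 3σ̂; sign = side of CL): 1:-C, 2:-C, 3:+C, 4:+C, 5:+B, 6:-B, 7:-C, 8:-C, 9:+C, 10:+C, 11:+B, 12:+B, 13:+B, 14:+C, 15:+B
Rule 3 (four of five consecutive points beyond the same 1σ limit) is satisfied at point 15.

rule 3 at point 15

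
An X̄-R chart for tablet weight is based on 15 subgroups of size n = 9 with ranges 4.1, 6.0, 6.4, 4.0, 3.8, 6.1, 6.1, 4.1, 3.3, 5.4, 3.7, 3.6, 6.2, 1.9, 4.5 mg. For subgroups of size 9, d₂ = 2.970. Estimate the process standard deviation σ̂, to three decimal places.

R̄ = (4.1 + 6.0 + 6.4 + 4.0 + 3.8 + 6.1 + 6.1 + 4.1 + 3.3 + 5.4 + 3.7 + 3.6 + 6.2 + 1.9 + 4.5) / 15 = 4.6133
σ̂ = R̄ / d₂ = 4.6133 / 2.970 = 1.5533

1.553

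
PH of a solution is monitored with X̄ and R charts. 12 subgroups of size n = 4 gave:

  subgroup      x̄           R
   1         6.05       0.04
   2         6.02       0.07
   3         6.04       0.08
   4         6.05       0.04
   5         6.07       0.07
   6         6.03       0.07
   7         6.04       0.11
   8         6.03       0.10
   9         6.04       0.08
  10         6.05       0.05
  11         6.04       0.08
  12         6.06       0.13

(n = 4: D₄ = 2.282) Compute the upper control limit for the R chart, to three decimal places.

0.175

R̄ = (0.04 + 0.07 + 0.08 + 0.04 + 0.07 + 0.07 + 0.11 + 0.10 + 0.08 + 0.05 + 0.08 + 0.13) / 12 = 0.9200 / 12 = 0.0767
UCL_R = D₄·R̄ = 2.282 × 0.0767 = 0.1750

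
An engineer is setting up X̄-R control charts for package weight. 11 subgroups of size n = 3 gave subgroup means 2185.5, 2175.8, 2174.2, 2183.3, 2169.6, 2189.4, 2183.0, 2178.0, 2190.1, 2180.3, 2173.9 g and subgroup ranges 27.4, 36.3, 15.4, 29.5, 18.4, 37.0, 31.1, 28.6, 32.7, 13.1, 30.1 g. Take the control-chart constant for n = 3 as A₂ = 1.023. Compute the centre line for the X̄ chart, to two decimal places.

X̄̄ = (2185.5 + 2175.8 + 2174.2 + 2183.3 + 2169.6 + 2189.4 + 2183.0 + 2178.0 + 2190.1 + 2180.3 + 2173.9) / 11 = 23983.1000 / 11 = 2180.2818
CL = X̄̄ = 2180.2818

2180.28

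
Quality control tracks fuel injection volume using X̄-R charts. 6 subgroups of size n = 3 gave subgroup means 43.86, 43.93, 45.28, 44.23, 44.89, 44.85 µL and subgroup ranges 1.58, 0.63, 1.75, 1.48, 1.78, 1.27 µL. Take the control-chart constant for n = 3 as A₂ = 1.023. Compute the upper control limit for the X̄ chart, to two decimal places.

45.95

X̄̄ = (43.86 + 43.93 + 45.28 + 44.23 + 44.89 + 44.85) / 6 = 267.0400 / 6 = 44.5067
R̄ = (1.58 + 0.63 + 1.75 + 1.48 + 1.78 + 1.27) / 6 = 8.4900 / 6 = 1.4150
UCL = X̄̄ + A₂·R̄ = 44.5067 + 1.023 × 1.4150 = 45.9542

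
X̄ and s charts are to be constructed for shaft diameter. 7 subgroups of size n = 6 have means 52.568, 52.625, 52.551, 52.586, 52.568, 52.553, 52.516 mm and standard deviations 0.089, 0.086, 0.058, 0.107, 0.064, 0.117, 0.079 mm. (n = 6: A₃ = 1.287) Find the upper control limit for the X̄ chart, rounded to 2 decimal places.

52.68

X̄̄ = (52.568 + 52.625 + 52.551 + 52.586 + 52.568 + 52.553 + 52.516) / 7 = 52.5667
s̄ = (0.089 + 0.086 + 0.058 + 0.107 + 0.064 + 0.117 + 0.079) / 7 = 0.0857
UCL = X̄̄ + A₃·s̄ = 52.5667 + 1.287 × 0.0857 = 52.6770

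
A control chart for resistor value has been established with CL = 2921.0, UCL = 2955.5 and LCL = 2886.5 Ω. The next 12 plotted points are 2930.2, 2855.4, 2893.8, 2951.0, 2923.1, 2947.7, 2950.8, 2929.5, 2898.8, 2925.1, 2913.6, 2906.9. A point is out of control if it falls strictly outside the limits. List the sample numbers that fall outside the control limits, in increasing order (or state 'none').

2

Compare each point to [2886.5, 2955.5]: sample 2 = 2855.4 < LCL.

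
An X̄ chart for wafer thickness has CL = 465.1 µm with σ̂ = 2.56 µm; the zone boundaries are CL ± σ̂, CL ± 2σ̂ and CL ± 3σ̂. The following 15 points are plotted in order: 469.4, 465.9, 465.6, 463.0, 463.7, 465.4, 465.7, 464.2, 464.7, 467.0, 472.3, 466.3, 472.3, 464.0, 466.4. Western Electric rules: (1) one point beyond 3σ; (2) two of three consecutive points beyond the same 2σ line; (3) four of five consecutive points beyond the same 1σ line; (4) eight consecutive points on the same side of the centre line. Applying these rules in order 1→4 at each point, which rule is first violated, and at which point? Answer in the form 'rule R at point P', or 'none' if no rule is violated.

rule 2 at point 13

Zone of each point (C = within 1σ̂, B = 1σ̂–2σ̂, A = 2σ̂–3σ̂, * = beyond 3σ̂; sign = side of CL): 1:+B, 2:+C, 3:+C, 4:-C, 5:-C, 6:+C, 7:+C, 8:-C, 9:-C, 10:+C, 11:+A, 12:+C, 13:+A, 14:-C, 15:+C
Rule 2 (two of three consecutive points beyond the same 2σ limit) is satisfied at point 13.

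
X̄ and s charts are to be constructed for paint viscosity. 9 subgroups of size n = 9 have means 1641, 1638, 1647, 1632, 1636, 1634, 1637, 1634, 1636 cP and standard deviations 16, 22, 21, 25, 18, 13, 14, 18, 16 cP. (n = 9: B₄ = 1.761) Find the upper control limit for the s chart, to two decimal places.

s̄ = (16 + 22 + 21 + 25 + 18 + 13 + 14 + 18 + 16) / 9 = 18.1111
UCL_s = B₄·s̄ = 1.761 × 18.1111 = 31.8937

31.89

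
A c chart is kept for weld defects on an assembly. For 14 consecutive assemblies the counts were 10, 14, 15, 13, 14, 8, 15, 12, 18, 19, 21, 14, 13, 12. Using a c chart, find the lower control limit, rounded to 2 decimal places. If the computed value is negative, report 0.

c̄ = (10 + 14 + 15 + 13 + 14 + 8 + 15 + 12 + 18 + 19 + 21 + 14 + 13 + 12) / 14 = 198 / 14 = 14.1429
LCL = c̄ − 3√c̄ = 14.1429 − 3 × 3.7607 = 2.8608

2.86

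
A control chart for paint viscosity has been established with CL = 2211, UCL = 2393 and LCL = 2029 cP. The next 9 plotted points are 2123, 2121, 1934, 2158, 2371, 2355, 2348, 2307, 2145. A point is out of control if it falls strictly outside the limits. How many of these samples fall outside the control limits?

Compare each point to [2029, 2393]: sample 3 = 1934 < LCL.

1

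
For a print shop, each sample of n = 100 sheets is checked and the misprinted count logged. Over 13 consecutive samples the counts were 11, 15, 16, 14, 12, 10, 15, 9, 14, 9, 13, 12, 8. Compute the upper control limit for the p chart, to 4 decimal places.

0.2196

p̄ = Σdᵢ / (k·n) = 158 / (13 × 100) = 0.12154
UCL = p̄ + 3·√(p̄(1−p̄)/n) = 0.12154 + 3 × √(0.12154×0.87846/100) = 0.12154 + 3 × 0.03268 = 0.21956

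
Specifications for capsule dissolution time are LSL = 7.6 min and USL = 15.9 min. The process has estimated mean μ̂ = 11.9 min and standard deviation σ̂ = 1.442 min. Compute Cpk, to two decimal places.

0.92

Cpu = (USL − μ̂) / (3σ̂) = (15.9 − 11.9) / (3 × 1.442) = 0.9246; Cpl = (μ̂ − LSL) / (3σ̂) = (11.9 − 7.6) / (3 × 1.442) = 0.9940; Cpk = min(Cpu, Cpl) = 0.9246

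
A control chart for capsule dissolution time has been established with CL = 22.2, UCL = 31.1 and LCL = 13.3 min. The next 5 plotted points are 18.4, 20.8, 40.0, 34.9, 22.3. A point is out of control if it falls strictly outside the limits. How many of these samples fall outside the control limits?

Compare each point to [13.3, 31.1]: sample 3 = 40.0 > UCL; sample 4 = 34.9 > UCL.

2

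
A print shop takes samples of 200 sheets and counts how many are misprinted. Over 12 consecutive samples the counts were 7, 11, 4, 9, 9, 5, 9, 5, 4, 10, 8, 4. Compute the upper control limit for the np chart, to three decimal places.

14.925

p̄ = Σdᵢ / (k·n) = 85 / (12 × 200) = 0.03542
UCL = np̄ + 3·√(np̄(1−p̄)) = 7.0833 + 3 × √(7.0833×0.96458) = 7.0833 + 3 × 2.6139 = 14.9250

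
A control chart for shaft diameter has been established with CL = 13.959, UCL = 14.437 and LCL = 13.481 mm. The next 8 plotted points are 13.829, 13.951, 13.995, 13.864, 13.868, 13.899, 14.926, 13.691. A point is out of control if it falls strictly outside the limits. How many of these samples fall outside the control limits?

1

Compare each point to [13.481, 14.437]: sample 7 = 14.926 > UCL.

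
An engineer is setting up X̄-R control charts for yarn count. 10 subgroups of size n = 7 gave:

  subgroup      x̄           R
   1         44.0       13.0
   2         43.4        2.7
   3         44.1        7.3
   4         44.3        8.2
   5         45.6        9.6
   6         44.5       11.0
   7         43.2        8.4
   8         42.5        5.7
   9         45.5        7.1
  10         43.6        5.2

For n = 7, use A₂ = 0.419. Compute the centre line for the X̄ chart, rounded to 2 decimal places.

X̄̄ = (44.0 + 43.4 + 44.1 + 44.3 + 45.6 + 44.5 + 43.2 + 42.5 + 45.5 + 43.6) / 10 = 440.7000 / 10 = 44.0700
CL = X̄̄ = 44.0700

44.07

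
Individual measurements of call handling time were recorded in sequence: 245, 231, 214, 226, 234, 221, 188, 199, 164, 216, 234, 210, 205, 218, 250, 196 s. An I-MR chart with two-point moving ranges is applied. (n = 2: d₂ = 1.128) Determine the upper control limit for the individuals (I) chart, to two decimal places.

X̄ = (245 + 231 + 214 + 226 + 234 + 221 + 188 + 199 + 164 + 216 + 234 + 210 + 205 + 218 + 250 + 196) / 16 = 215.6875
Moving ranges: 14, 17, 12, 8, 13, 33, 11, 35, 52, 18, 24, 5, 13, 32, 54; M̄R̄ = 341.0000 / 15 = 22.7333
UCL = X̄ + 3·M̄R̄/d₂ = 215.6875 + 3 × 22.7333 / 1.128 = 276.1485

276.15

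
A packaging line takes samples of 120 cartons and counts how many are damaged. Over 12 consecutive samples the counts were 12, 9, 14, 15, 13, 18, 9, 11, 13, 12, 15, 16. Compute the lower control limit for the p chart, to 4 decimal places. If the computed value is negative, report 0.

0.0237

p̄ = Σdᵢ / (k·n) = 157 / (12 × 120) = 0.10903
LCL = p̄ − 3·√(p̄(1−p̄)/n) = 0.10903 − 3 × 0.02845 = 0.02367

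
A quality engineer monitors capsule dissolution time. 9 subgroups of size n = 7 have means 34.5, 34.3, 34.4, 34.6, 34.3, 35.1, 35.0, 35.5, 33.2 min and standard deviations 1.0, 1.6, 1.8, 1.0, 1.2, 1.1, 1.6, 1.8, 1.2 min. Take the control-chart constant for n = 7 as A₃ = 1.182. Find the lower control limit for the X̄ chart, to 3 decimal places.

X̄̄ = (34.5 + 34.3 + 34.4 + 34.6 + 34.3 + 35.1 + 35.0 + 35.5 + 33.2) / 9 = 34.5444
s̄ = (1.0 + 1.6 + 1.8 + 1.0 + 1.2 + 1.1 + 1.6 + 1.8 + 1.2) / 9 = 1.3667
LCL = X̄̄ − A₃·s̄ = 34.5444 − 1.182 × 1.3667 = 32.9290

32.929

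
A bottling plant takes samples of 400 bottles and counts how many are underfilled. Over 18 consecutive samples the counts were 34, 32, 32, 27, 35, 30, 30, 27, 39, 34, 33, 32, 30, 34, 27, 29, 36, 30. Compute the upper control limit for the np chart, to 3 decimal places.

47.935

p̄ = Σdᵢ / (k·n) = 571 / (18 × 400) = 0.07931
UCL = np̄ + 3·√(np̄(1−p̄)) = 31.7222 + 3 × √(31.7222×0.92069) = 31.7222 + 3 × 5.4043 = 47.9351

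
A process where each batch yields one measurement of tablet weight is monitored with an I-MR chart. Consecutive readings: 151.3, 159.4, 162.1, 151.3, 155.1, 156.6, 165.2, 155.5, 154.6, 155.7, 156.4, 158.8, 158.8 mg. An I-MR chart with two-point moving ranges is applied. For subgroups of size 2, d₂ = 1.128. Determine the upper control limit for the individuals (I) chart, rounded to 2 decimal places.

X̄ = (151.3 + 159.4 + 162.1 + 151.3 + 155.1 + 156.6 + 165.2 + 155.5 + 154.6 + 155.7 + 156.4 + 158.8 + 158.8) / 13 = 156.9846
Moving ranges: 8.1, 2.7, 10.8, 3.8, 1.5, 8.6, 9.7, 0.9, 1.1, 0.7, 2.4, 0.0; M̄R̄ = 50.3000 / 12 = 4.1917
UCL = X̄ + 3·M̄R̄/d₂ = 156.9846 + 3 × 4.1917 / 1.128 = 168.1327

168.13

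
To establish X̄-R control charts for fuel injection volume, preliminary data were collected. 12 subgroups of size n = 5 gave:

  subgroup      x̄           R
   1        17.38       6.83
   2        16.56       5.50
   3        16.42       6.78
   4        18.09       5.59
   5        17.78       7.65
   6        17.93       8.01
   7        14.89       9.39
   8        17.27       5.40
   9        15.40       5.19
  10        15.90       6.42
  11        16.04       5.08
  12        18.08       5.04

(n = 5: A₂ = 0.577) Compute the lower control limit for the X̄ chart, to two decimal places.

13.12

X̄̄ = (17.38 + 16.56 + 16.42 + 18.09 + 17.78 + 17.93 + 14.89 + 17.27 + 15.40 + 15.90 + 16.04 + 18.08) / 12 = 201.7400 / 12 = 16.8117
R̄ = (6.83 + 5.50 + 6.78 + 5.59 + 7.65 + 8.01 + 9.39 + 5.40 + 5.19 + 6.42 + 5.08 + 5.04) / 12 = 76.8800 / 12 = 6.4067
LCL = X̄̄ − A₂·R̄ = 16.8117 − 0.577 × 6.4067 = 13.1150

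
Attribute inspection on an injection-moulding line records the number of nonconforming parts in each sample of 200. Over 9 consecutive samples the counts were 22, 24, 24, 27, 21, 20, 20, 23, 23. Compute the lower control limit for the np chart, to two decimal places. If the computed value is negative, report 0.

p̄ = Σdᵢ / (k·n) = 204 / (9 × 200) = 0.11333
LCL = np̄ − 3·√(np̄(1−p̄)) = 22.6667 − 3 × 4.4831 = 9.2175

9.22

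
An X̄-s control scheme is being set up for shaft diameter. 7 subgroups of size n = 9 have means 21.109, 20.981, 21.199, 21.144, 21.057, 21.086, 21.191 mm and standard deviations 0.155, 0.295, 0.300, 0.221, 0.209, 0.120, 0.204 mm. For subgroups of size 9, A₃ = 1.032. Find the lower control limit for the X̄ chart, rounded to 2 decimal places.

20.89

X̄̄ = (21.109 + 20.981 + 21.199 + 21.144 + 21.057 + 21.086 + 21.191) / 7 = 21.1096
s̄ = (0.155 + 0.295 + 0.300 + 0.221 + 0.209 + 0.120 + 0.204) / 7 = 0.2149
LCL = X̄̄ − A₃·s̄ = 21.1096 − 1.032 × 0.2149 = 20.8878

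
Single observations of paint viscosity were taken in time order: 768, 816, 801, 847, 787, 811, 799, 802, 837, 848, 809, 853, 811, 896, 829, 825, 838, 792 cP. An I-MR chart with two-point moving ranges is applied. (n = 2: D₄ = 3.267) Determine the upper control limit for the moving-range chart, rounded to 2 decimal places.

114.15

Moving ranges: 48, 15, 46, 60, 24, 12, 3, 35, 11, 39, 44, 42, 85, 67, 4, 13, 46; M̄R̄ = 594.0000 / 17 = 34.9412
UCL_MR = D₄·M̄R̄ = 3.267 × 34.9412 = 114.1528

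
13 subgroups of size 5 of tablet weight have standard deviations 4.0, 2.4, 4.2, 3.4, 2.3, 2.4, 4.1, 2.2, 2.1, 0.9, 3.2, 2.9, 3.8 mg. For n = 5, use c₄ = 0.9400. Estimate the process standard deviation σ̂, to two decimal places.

3.10

s̄ = (4.0 + 2.4 + 4.2 + 3.4 + 2.3 + 2.4 + 4.1 + 2.2 + 2.1 + 0.9 + 3.2 + 2.9 + 3.8) / 13 = 2.9154
σ̂ = s̄ / c₄ = 2.9154 / 0.9400 = 3.1015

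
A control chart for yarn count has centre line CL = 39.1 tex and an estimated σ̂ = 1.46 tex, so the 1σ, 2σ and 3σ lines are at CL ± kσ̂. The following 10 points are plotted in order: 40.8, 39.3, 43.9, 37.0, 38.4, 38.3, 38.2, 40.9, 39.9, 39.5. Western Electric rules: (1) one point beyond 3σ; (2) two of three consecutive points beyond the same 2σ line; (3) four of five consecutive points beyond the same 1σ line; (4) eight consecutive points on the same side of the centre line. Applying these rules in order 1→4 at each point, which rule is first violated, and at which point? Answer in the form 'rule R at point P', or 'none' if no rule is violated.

rule 1 at point 3

Zone of each point (C = within 1σ̂, B = 1σ̂–2σ̂, A = 2σ̂–3σ̂, * = beyond 3σ̂; sign = side of CL): 1:+B, 2:+C, 3:+*, 4:-B, 5:-C, 6:-C, 7:-C, 8:+B, 9:+C, 10:+C
Rule 1 (one point beyond the 3σ limits) is satisfied at point 3.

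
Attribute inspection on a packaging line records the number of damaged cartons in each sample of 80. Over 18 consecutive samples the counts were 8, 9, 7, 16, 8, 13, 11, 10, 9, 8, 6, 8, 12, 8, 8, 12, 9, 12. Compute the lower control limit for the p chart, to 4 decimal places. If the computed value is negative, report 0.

0.0115

p̄ = Σdᵢ / (k·n) = 174 / (18 × 80) = 0.12083
LCL = p̄ − 3·√(p̄(1−p̄)/n) = 0.12083 − 3 × 0.03644 = 0.01151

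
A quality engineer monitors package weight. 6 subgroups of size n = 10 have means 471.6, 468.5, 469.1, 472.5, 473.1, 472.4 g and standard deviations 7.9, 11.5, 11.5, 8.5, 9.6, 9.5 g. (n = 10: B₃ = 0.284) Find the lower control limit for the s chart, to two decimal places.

s̄ = (7.9 + 11.5 + 11.5 + 8.5 + 9.6 + 9.5) / 6 = 9.7500
LCL_s = B₃·s̄ = 0.284 × 9.7500 = 2.7690

2.77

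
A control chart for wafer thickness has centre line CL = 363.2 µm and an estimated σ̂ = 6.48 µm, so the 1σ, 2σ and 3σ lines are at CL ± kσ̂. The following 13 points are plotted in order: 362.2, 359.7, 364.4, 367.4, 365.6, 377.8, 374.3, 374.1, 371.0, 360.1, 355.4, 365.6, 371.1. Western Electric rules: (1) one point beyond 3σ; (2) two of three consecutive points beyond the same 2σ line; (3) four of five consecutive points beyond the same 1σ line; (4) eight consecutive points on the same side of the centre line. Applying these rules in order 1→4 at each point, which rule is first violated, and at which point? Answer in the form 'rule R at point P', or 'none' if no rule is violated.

rule 3 at point 9

Zone of each point (C = within 1σ̂, B = 1σ̂–2σ̂, A = 2σ̂–3σ̂, * = beyond 3σ̂; sign = side of CL): 1:-C, 2:-C, 3:+C, 4:+C, 5:+C, 6:+A, 7:+B, 8:+B, 9:+B, 10:-C, 11:-B, 12:+C, 13:+B
Rule 3 (four of five consecutive points beyond the same 1σ limit) is satisfied at point 9.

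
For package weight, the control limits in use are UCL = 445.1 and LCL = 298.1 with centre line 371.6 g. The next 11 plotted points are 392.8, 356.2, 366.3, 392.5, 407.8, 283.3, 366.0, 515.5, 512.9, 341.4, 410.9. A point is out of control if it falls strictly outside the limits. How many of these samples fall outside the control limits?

3

Compare each point to [298.1, 445.1]: sample 6 = 283.3 < LCL; sample 8 = 515.5 > UCL; sample 9 = 512.9 > UCL.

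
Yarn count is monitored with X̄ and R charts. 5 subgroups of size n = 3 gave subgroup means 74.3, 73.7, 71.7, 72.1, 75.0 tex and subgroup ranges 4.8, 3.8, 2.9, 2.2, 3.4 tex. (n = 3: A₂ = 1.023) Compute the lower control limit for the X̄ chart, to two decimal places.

X̄̄ = (74.3 + 73.7 + 71.7 + 72.1 + 75.0) / 5 = 366.8000 / 5 = 73.3600
R̄ = (4.8 + 3.8 + 2.9 + 2.2 + 3.4) / 5 = 17.1000 / 5 = 3.4200
LCL = X̄̄ − A₂·R̄ = 73.3600 − 1.023 × 3.4200 = 69.8613

69.86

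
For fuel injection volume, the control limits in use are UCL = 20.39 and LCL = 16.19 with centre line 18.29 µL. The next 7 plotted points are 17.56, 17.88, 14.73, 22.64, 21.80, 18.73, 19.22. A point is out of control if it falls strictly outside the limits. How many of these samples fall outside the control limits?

3

Compare each point to [16.19, 20.39]: sample 3 = 14.73 < LCL; sample 4 = 22.64 > UCL; sample 5 = 21.80 > UCL.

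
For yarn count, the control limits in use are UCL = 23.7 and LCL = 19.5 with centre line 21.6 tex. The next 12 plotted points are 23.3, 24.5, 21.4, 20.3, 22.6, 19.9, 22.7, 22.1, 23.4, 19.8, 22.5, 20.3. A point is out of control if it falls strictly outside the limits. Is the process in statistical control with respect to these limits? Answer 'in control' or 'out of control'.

Compare each point to [19.5, 23.7]: sample 2 = 24.5 > UCL.

out of control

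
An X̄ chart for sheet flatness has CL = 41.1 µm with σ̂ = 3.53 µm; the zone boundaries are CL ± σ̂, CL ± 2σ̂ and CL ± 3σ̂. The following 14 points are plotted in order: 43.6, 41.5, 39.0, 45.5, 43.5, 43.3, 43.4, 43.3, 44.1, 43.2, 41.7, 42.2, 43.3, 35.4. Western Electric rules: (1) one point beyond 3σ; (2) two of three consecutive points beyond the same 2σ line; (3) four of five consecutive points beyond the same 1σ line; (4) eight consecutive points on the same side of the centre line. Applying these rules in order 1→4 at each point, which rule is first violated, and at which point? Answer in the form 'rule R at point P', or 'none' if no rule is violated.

Zone of each point (C = within 1σ̂, B = 1σ̂–2σ̂, A = 2σ̂–3σ̂, * = beyond 3σ̂; sign = side of CL): 1:+C, 2:+C, 3:-C, 4:+B, 5:+C, 6:+C, 7:+C, 8:+C, 9:+C, 10:+C, 11:+C, 12:+C, 13:+C, 14:-B
Rule 4 (eight consecutive points on the same side of the centre line) is satisfied at point 11.

rule 4 at point 11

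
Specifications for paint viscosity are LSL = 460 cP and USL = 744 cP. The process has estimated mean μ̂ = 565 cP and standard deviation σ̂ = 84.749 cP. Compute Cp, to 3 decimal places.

0.559

Cp = (USL − LSL) / (6σ̂) = (744 − 460) / (6 × 84.749) = 284.0000 / 508.4940 = 0.5585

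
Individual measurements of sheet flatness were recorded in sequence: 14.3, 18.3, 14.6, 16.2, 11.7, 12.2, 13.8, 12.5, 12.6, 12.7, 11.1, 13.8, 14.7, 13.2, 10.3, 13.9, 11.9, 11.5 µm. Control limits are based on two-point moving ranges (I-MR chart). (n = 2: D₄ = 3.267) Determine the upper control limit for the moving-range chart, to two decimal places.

Moving ranges: 4.0, 3.7, 1.6, 4.5, 0.5, 1.6, 1.3, 0.1, 0.1, 1.6, 2.7, 0.9, 1.5, 2.9, 3.6, 2.0, 0.4; M̄R̄ = 33.0000 / 17 = 1.9412
UCL_MR = D₄·M̄R̄ = 3.267 × 1.9412 = 6.3418

6.34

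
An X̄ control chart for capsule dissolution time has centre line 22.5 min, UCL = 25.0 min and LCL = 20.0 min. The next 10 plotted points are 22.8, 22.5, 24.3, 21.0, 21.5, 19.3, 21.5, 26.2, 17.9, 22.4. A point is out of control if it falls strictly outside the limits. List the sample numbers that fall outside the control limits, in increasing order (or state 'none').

Compare each point to [20.0, 25.0]: sample 6 = 19.3 < LCL; sample 8 = 26.2 > UCL; sample 9 = 17.9 < LCL.

6, 8, 9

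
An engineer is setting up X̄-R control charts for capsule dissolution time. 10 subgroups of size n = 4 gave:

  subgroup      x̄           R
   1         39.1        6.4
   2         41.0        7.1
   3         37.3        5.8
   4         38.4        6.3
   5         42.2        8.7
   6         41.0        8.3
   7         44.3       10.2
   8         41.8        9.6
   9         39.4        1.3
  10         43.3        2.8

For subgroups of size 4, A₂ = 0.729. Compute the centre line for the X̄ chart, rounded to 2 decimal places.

X̄̄ = (39.1 + 41.0 + 37.3 + 38.4 + 42.2 + 41.0 + 44.3 + 41.8 + 39.4 + 43.3) / 10 = 407.8000 / 10 = 40.7800
CL = X̄̄ = 40.7800

40.78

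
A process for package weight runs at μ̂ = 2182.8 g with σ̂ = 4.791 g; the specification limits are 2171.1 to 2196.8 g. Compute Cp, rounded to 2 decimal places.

Cp = (USL − LSL) / (6σ̂) = (2196.8 − 2171.1) / (6 × 4.791) = 25.7000 / 28.7460 = 0.8940

0.89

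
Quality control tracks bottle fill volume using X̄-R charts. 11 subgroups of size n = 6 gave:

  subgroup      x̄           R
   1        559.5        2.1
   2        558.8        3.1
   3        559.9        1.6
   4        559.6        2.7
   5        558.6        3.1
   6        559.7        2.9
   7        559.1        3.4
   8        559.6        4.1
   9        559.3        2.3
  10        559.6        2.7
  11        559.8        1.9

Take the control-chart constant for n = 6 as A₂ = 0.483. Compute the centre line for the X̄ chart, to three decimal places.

559.409

X̄̄ = (559.5 + 558.8 + 559.9 + 559.6 + 558.6 + 559.7 + 559.1 + 559.6 + 559.3 + 559.6 + 559.8) / 11 = 6153.5000 / 11 = 559.4091
CL = X̄̄ = 559.4091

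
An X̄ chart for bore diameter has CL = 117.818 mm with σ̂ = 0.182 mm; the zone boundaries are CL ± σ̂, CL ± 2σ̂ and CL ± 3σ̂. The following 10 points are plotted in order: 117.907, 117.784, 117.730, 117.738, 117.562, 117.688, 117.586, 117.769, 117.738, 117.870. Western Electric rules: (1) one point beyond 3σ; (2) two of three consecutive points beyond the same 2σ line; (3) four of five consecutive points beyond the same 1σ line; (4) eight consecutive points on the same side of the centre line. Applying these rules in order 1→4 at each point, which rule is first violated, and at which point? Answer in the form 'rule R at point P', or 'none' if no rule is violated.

Zone of each point (C = within 1σ̂, B = 1σ̂–2σ̂, A = 2σ̂–3σ̂, * = beyond 3σ̂; sign = side of CL): 1:+C, 2:-C, 3:-C, 4:-C, 5:-B, 6:-C, 7:-B, 8:-C, 9:-C, 10:+C
Rule 4 (eight consecutive points on the same side of the centre line) is satisfied at point 9.

rule 4 at point 9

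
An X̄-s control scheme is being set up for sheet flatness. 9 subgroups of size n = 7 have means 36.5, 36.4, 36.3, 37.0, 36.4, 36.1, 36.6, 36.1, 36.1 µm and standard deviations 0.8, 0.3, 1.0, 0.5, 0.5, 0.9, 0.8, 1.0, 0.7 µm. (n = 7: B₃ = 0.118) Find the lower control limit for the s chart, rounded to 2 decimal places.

0.09

s̄ = (0.8 + 0.3 + 1.0 + 0.5 + 0.5 + 0.9 + 0.8 + 1.0 + 0.7) / 9 = 0.7222
LCL_s = B₃·s̄ = 0.118 × 0.7222 = 0.0852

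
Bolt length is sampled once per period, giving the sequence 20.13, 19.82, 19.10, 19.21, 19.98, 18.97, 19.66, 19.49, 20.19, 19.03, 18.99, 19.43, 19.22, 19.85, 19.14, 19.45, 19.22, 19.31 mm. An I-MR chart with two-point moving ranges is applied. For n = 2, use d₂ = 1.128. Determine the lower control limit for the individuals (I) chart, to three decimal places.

X̄ = (20.13 + 19.82 + 19.10 + 19.21 + 19.98 + 18.97 + 19.66 + 19.49 + 20.19 + 19.03 + 18.99 + 19.43 + 19.22 + 19.85 + 19.14 + 19.45 + 19.22 + 19.31) / 18 = 19.4550
Moving ranges: 0.31, 0.72, 0.11, 0.77, 1.01, 0.69, 0.17, 0.70, 1.16, 0.04, 0.44, 0.21, 0.63, 0.71, 0.31, 0.23, 0.09; M̄R̄ = 8.3000 / 17 = 0.4882
LCL = X̄ − 3·M̄R̄/d₂ = 19.4550 − 3 × 0.4882 / 1.128 = 18.1565

18.157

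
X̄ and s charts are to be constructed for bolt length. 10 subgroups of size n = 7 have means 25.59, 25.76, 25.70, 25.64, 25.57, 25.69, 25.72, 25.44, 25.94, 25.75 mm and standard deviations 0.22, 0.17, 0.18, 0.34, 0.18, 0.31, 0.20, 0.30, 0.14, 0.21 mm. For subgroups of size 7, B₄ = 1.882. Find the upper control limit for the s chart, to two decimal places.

0.42

s̄ = (0.22 + 0.17 + 0.18 + 0.34 + 0.18 + 0.31 + 0.20 + 0.30 + 0.14 + 0.21) / 10 = 0.2250
UCL_s = B₄·s̄ = 1.882 × 0.2250 = 0.4234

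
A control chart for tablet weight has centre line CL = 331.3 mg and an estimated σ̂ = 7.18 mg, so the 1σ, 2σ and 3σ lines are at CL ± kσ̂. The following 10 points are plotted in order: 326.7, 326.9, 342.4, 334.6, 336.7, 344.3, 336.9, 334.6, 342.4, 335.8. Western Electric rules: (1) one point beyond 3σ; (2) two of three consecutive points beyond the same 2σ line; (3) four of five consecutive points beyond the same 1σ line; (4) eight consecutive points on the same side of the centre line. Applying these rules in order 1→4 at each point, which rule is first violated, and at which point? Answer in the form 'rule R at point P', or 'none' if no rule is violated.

Zone of each point (C = within 1σ̂, B = 1σ̂–2σ̂, A = 2σ̂–3σ̂, * = beyond 3σ̂; sign = side of CL): 1:-C, 2:-C, 3:+B, 4:+C, 5:+C, 6:+B, 7:+C, 8:+C, 9:+B, 10:+C
Rule 4 (eight consecutive points on the same side of the centre line) is satisfied at point 10.

rule 4 at point 10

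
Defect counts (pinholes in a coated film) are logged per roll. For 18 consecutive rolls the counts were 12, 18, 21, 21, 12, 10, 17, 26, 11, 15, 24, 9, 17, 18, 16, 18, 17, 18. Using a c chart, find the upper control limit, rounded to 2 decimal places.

c̄ = (12 + 18 + 21 + 21 + 12 + 10 + 17 + 26 + 11 + 15 + 24 + 9 + 17 + 18 + 16 + 18 + 17 + 18) / 18 = 300 / 18 = 16.6667
UCL = c̄ + 3√c̄ = 16.6667 + 3 × √16.6667 = 16.6667 + 3 × 4.0825 = 28.9141

28.91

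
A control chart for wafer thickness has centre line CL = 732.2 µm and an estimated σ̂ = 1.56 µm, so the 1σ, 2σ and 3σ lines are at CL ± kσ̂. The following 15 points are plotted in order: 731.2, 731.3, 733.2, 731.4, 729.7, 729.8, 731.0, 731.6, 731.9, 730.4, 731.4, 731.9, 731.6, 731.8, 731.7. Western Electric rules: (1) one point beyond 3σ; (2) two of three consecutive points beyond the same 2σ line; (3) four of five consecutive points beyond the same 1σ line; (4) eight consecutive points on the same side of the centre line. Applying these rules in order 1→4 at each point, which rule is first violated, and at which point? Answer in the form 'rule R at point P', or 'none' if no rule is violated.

rule 4 at point 11

Zone of each point (C = within 1σ̂, B = 1σ̂–2σ̂, A = 2σ̂–3σ̂, * = beyond 3σ̂; sign = side of CL): 1:-C, 2:-C, 3:+C, 4:-C, 5:-B, 6:-B, 7:-C, 8:-C, 9:-C, 10:-B, 11:-C, 12:-C, 13:-C, 14:-C, 15:-C
Rule 4 (eight consecutive points on the same side of the centre line) is satisfied at point 11.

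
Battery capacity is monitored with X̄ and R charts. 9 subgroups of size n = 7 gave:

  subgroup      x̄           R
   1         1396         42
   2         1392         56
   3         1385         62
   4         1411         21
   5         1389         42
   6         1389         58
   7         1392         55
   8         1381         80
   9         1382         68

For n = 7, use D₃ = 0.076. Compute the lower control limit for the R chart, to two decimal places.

4.09

R̄ = (42 + 56 + 62 + 21 + 42 + 58 + 55 + 80 + 68) / 9 = 484.0000 / 9 = 53.7778
LCL_R = D₃·R̄ = 0.076 × 53.7778 = 4.0871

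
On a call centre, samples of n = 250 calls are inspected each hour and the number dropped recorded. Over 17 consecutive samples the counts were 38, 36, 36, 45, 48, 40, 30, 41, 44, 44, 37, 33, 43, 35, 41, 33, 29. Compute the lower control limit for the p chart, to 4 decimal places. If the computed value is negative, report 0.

0.0852

p̄ = Σdᵢ / (k·n) = 653 / (17 × 250) = 0.15365
LCL = p̄ − 3·√(p̄(1−p̄)/n) = 0.15365 − 3 × 0.02281 = 0.08523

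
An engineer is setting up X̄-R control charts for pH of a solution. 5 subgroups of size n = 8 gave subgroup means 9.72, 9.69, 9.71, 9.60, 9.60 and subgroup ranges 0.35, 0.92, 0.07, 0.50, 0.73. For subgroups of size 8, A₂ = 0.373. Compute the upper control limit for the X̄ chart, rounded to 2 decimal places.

9.86

X̄̄ = (9.72 + 9.69 + 9.71 + 9.60 + 9.60) / 5 = 48.3200 / 5 = 9.6640
R̄ = (0.35 + 0.92 + 0.07 + 0.50 + 0.73) / 5 = 2.5700 / 5 = 0.5140
UCL = X̄̄ + A₂·R̄ = 9.6640 + 0.373 × 0.5140 = 9.8557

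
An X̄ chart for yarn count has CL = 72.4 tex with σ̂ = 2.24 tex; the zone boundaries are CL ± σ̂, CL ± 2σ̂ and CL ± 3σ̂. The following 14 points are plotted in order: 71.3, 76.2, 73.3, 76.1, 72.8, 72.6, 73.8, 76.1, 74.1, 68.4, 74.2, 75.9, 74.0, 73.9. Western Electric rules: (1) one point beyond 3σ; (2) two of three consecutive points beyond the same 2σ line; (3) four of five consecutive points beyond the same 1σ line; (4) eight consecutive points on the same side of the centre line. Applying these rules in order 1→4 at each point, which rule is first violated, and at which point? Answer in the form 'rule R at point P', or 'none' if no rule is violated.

Zone of each point (C = within 1σ̂, B = 1σ̂–2σ̂, A = 2σ̂–3σ̂, * = beyond 3σ̂; sign = side of CL): 1:-C, 2:+B, 3:+C, 4:+B, 5:+C, 6:+C, 7:+C, 8:+B, 9:+C, 10:-B, 11:+C, 12:+B, 13:+C, 14:+C
Rule 4 (eight consecutive points on the same side of the centre line) is satisfied at point 9.

rule 4 at point 9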